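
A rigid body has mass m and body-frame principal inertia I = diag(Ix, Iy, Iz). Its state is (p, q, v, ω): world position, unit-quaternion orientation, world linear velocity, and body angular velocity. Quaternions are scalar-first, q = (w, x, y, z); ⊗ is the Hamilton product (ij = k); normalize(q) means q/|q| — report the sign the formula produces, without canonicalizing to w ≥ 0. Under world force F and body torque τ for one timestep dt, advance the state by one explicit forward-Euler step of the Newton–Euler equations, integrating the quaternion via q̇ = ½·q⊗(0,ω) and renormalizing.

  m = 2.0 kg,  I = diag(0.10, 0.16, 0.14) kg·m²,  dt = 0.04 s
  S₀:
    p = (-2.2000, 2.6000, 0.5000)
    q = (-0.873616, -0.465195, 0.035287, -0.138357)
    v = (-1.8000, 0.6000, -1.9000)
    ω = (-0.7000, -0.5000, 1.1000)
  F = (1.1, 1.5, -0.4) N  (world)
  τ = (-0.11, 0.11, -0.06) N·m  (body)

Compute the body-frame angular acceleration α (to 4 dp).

α = (-1.2100, 0.4950, -0.5786)

precession coupling ω×(Iω) = (0.0110, 0.0308, 0.0210)
angular accel α = (-1.2100, 0.4950, -0.5786)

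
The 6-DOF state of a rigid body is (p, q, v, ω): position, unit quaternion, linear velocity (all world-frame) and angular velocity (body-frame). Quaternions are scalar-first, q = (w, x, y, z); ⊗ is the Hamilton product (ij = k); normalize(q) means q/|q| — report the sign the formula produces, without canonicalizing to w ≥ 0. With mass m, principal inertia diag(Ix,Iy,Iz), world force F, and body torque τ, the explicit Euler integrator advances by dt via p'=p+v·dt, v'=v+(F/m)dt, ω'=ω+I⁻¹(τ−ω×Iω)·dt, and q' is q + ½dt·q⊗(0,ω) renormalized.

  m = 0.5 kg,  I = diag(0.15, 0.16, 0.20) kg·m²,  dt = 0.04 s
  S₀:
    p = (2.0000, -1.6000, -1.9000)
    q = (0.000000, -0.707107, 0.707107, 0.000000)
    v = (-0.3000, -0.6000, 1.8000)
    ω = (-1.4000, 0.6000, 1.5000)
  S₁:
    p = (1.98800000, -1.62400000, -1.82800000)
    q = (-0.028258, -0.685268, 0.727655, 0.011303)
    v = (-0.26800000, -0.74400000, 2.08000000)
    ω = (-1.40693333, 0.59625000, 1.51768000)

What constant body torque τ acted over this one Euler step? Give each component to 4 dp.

τ = (0.0100, 0.0900, 0.0800)

rate change Δω = (-0.00693333, -0.00375000, 0.01768000)
precession coupling = (0.0360, 0.1050, -0.0084)
applied torque τ = (0.0100, 0.0900, 0.0800)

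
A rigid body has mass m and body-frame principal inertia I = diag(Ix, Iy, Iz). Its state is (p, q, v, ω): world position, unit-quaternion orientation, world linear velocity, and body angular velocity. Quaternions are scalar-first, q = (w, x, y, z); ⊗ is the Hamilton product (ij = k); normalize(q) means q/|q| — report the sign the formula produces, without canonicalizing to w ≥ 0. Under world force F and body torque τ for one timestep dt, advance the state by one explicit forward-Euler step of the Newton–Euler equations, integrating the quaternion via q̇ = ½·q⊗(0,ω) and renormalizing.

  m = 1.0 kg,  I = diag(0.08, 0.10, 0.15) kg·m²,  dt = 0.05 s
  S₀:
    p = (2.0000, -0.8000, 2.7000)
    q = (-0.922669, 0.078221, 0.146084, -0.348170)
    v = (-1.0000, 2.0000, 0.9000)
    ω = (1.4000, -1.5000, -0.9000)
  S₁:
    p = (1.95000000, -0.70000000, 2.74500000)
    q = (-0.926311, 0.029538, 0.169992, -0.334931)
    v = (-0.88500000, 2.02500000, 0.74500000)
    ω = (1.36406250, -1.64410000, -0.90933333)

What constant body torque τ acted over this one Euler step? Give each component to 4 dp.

rate change Δω = (-0.03593750, -0.14410000, -0.00933333)
ω₀×(Iω₀) = (0.0675, 0.0882, -0.0420)
applied torque τ = (0.0100, -0.2000, -0.0700)

τ = (0.0100, -0.2000, -0.0700)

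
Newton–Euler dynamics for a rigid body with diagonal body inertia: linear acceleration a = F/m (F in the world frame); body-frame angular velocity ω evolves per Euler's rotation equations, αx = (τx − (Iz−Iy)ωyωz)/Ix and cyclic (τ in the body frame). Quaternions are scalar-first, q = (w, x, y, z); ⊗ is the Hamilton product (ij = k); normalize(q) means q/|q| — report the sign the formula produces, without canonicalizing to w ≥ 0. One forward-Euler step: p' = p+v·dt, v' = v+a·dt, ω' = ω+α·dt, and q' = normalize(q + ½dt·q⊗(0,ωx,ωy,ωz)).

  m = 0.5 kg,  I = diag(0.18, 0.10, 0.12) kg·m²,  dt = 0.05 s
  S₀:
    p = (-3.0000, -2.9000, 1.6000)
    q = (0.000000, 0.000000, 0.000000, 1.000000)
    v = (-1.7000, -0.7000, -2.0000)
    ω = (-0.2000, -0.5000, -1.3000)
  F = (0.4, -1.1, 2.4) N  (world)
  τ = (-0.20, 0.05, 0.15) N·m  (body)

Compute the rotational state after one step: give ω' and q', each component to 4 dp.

precession coupling ω×(Iω) = (0.0130, 0.0156, -0.0080)
α = I⁻¹(τ − ω×Iω) = (-1.1833, 0.3440, 1.3167)
ω' = ω + α·dt = (-0.2592, -0.4828, -1.2342)
2q̇ = q⊗(0,ω) = (1.3000000, 0.5000000, -0.2000000, 0.0000000)
updated quaternion q' = (0.0325, 0.0125, -0.0050, 0.9994)

ω' = (-0.2592, -0.4828, -1.2342)
q' = (0.0325, 0.0125, -0.0050, 0.9994)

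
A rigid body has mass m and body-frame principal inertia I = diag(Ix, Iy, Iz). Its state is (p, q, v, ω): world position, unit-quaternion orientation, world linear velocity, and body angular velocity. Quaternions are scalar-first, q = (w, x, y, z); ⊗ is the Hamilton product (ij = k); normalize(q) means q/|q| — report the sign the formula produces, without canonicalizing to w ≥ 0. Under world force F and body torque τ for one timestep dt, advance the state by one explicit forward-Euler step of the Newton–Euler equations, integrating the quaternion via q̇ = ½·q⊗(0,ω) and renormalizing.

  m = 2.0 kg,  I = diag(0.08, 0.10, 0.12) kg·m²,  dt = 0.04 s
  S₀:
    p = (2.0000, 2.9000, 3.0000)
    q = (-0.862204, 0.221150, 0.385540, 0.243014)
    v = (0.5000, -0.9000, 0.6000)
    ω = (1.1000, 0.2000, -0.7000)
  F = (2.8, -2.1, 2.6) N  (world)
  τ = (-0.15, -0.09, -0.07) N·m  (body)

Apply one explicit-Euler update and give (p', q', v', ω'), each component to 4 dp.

p' = (2.0200, 2.8640, 3.0240)
q' = (-0.8649, 0.1957, 0.3904, 0.2474)
v' = (0.5560, -0.9420, 0.6520)
ω' = (1.0264, 0.1517, -0.7248)

new position p' = (2.0200, 2.8640, 3.0240)
v' = v + a·dt = (0.5560, -0.9420, 0.6520)
(τ − ω×Iω)/I = (-1.8400, -1.2080, -0.6200)
ω' = ω + α·dt = (1.0264, 0.1517, -0.7248)
2q̇ = q⊗(0,ω) = (-0.1502632, -1.2669052, 0.2496796, 0.2236788)
updated quaternion q' = (-0.8649, 0.1957, 0.3904, 0.2474)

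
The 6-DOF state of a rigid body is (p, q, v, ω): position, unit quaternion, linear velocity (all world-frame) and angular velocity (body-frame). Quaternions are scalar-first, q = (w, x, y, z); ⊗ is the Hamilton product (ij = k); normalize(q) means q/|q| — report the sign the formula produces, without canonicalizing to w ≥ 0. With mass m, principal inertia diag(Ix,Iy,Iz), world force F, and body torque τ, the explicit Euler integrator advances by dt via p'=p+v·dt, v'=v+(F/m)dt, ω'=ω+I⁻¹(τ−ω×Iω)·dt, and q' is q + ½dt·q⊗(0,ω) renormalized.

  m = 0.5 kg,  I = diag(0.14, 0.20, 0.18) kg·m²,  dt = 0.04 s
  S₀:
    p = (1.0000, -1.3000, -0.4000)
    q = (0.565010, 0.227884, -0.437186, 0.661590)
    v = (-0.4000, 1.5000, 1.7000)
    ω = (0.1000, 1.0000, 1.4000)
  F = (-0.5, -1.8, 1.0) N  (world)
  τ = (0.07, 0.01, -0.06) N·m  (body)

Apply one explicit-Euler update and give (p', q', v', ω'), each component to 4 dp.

p' = (0.9840, -1.2400, -0.3320)
q' = (0.5544, 0.2034, -0.4307, 0.6824)
v' = (-0.4400, 1.3560, 1.7800)
ω' = (0.1280, 1.0031, 1.3853)

precession coupling ω×(Iω) = (-0.0280, -0.0056, 0.0060)
(τ − ω×Iω)/I = (0.7000, 0.0780, -0.3667)
ω' = ω + α·dt = (0.1280, 1.0031, 1.3853)
2q̇ = q⊗(0,ω) = (-0.5118284, -1.2171494, 0.3121314, 1.0626166)
updated quaternion q' = (0.5544, 0.2034, -0.4307, 0.6824)
a = F/m = (-1.0000, -3.6000, 2.0000)
p + v·dt = (0.9840, -1.2400, -0.3320)
new velocity v' = (-0.4400, 1.3560, 1.7800)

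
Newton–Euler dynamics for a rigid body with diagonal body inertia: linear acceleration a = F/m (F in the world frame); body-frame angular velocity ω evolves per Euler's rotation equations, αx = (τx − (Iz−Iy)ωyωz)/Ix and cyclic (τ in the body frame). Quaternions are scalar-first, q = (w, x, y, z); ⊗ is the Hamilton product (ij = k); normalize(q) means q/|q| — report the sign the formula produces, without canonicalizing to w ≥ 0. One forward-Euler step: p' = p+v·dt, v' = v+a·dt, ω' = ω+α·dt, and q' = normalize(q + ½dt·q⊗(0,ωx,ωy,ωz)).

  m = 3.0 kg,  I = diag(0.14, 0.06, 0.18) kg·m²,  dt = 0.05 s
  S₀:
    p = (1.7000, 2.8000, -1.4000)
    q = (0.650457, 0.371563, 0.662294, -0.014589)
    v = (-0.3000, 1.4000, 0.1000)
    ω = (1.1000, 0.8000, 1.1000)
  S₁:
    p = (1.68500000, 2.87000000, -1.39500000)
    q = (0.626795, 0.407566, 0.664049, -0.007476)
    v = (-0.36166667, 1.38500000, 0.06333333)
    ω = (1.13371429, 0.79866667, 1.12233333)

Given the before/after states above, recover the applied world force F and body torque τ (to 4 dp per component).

rate change Δω = (0.03371429, -0.00133333, 0.02233333)
precession coupling = (0.1056, -0.0484, -0.0704)
τ = I·(Δω/dt) + ω₀×(Iω₀) = (0.2000, -0.0500, 0.0100)
Δv = v₁−v₀ = (-0.06166667, -0.01500000, -0.03666667)
m·(v₁−v₀)/dt = (-3.7000, -0.9000, -2.2000)

F = (-3.7000, -0.9000, -2.2000)
τ = (0.2000, -0.0500, 0.0100)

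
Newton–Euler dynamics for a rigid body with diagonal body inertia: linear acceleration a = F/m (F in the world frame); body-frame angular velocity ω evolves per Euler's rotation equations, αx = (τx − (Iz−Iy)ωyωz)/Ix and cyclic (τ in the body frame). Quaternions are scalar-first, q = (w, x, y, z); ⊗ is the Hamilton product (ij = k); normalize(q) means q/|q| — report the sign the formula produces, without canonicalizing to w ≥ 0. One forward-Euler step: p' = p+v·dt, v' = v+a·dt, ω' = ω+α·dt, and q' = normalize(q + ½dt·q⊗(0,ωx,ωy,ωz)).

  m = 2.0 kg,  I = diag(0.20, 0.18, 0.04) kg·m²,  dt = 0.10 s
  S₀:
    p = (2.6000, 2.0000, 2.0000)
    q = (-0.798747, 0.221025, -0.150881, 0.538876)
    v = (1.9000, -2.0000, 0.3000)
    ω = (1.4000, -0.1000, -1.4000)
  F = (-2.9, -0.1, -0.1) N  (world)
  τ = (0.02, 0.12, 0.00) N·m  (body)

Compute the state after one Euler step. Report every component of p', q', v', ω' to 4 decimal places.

gyro term ω×Iω = (-0.0196, -0.3136, 0.0028)
angular accel α = (0.1980, 2.4089, -0.0700)
ω + α·dt = (1.4198, 0.1409, -1.4070)
2q̇ = q⊗(0,ω) = (0.4299033, -0.8531248, 1.1437361, 1.3073767)
q + ½dt·q⊗(0,ω), renormalized = (-0.7735, 0.1775, -0.0932, 0.6013)
a = F/m = (-1.4500, -0.0500, -0.0500)
p' = p + v·dt = (2.7900, 1.8000, 2.0300)
new velocity v' = (1.7550, -2.0050, 0.2950)

p' = (2.7900, 1.8000, 2.0300)
q' = (-0.7735, 0.1775, -0.0932, 0.6013)
v' = (1.7550, -2.0050, 0.2950)
ω' = (1.4198, 0.1409, -1.4070)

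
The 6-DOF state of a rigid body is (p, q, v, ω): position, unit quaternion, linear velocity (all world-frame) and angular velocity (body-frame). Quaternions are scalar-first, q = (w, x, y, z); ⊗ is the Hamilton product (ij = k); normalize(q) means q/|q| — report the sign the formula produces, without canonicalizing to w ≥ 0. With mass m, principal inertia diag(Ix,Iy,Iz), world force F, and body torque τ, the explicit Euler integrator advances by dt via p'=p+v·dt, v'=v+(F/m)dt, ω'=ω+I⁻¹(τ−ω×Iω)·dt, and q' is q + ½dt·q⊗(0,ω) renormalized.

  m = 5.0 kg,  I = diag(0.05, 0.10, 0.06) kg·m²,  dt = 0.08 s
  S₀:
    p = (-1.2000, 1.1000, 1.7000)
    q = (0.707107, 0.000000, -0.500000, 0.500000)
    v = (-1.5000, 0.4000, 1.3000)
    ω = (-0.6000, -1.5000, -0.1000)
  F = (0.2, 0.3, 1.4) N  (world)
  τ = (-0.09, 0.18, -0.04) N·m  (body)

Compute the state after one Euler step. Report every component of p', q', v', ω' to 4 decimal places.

new position p' = (-1.3200, 1.1320, 1.8040)
new velocity v' = (-1.4968, 0.4048, 1.3224)
ω×(Iω) gyroscopic = (-0.0060, -0.0006, 0.0450)
angular accel α = (-1.6800, 1.8060, -1.4167)
ω + α·dt = (-0.7344, -1.3555, -0.2133)
2q̇ = q⊗(0,ω) = (-0.7000000, 0.3757358, -1.3606605, -0.3707107)
q + ½dt·q⊗(0,ω), renormalized = (0.6777, 0.0150, -0.5533, 0.4842)

p' = (-1.3200, 1.1320, 1.8040)
q' = (0.6777, 0.0150, -0.5533, 0.4842)
v' = (-1.4968, 0.4048, 1.3224)
ω' = (-0.7344, -1.3555, -0.2133)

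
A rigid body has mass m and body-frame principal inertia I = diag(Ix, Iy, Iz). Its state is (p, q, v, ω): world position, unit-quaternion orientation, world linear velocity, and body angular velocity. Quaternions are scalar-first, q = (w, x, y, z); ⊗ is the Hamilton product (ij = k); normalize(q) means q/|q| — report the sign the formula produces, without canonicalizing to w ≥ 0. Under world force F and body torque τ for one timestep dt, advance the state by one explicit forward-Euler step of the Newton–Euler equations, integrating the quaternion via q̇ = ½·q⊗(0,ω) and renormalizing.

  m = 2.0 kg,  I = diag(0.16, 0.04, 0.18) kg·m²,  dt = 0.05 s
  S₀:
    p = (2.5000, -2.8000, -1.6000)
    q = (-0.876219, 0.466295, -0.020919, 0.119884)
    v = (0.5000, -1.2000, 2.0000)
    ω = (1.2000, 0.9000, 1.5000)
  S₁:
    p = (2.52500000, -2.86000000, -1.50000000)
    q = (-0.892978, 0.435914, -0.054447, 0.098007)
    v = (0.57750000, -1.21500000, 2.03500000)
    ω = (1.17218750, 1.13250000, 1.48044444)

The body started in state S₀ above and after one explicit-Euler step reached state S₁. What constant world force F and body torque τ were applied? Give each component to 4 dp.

F = (3.1000, -0.6000, 1.4000)
τ = (0.1000, 0.1500, -0.2000)

Δω = ω₁−ω₀ = (-0.02781250, 0.23250000, -0.01955556)
ω₀×(Iω₀) = (0.1890, -0.0360, -0.1296)
applied torque τ = (0.1000, 0.1500, -0.2000)
Δv = v₁−v₀ = (0.07750000, -0.01500000, 0.03500000)
applied force F = (3.1000, -0.6000, 1.4000)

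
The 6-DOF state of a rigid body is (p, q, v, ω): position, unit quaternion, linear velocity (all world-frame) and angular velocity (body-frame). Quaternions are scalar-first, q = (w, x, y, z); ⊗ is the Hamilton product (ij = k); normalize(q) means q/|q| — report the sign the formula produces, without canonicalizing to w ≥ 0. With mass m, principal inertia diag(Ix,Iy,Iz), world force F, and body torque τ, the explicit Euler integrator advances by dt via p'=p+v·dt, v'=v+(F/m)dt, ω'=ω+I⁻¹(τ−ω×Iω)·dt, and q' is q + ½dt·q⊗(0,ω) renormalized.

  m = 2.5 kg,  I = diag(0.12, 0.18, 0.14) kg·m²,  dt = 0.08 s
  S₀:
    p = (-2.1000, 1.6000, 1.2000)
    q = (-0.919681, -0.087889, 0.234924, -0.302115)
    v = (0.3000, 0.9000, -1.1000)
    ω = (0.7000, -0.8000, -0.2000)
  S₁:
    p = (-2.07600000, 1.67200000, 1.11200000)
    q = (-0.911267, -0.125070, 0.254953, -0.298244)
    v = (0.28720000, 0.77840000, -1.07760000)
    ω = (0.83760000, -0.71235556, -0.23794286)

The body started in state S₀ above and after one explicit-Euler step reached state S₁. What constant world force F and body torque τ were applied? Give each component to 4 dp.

F = (-0.4000, -3.8000, 0.7000)
τ = (0.2000, 0.2000, -0.1000)

ω₁ − ω₀ = (0.13760000, 0.08764444, -0.03794286)
ω₀×(Iω₀) = (-0.0064, 0.0028, -0.0336)
I·α + gyro = (0.2000, 0.2000, -0.1000)
velocity change Δv = (-0.01280000, -0.12160000, 0.02240000)
F = m·Δv/dt = (-0.4000, -3.8000, 0.7000)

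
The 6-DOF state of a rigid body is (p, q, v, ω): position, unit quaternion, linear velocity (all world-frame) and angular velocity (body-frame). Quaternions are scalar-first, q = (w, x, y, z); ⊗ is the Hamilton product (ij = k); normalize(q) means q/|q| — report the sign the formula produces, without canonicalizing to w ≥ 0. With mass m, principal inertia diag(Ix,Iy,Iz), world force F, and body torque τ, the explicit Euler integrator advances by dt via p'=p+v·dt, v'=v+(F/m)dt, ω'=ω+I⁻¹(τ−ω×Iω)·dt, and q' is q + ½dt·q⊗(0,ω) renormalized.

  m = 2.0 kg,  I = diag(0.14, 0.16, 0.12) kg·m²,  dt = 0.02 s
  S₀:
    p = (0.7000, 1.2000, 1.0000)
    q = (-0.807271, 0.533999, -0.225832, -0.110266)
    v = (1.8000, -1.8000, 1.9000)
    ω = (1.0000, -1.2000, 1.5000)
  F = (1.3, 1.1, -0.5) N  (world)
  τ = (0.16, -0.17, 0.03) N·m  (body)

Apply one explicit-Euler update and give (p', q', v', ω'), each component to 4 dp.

a = F/m = (0.6500, 0.5500, -0.2500)
p' = p + v·dt = (0.7360, 1.1640, 1.0380)
new velocity v' = (1.8130, -1.7890, 1.8950)
ω×(Iω) gyroscopic = (0.0720, 0.0300, -0.0240)
(τ − ω×Iω)/I = (0.6286, -1.2500, 0.4500)
new body rate ω' = (1.0126, -1.2250, 1.5090)
2q̇ = q⊗(0,ω) = (-0.6395984, -1.2783382, 0.0574607, -1.6258733)
q + ½dt·q⊗(0,ω), renormalized = (-0.8135, 0.5211, -0.2252, -0.1265)

p' = (0.7360, 1.1640, 1.0380)
q' = (-0.8135, 0.5211, -0.2252, -0.1265)
v' = (1.8130, -1.7890, 1.8950)
ω' = (1.0126, -1.2250, 1.5090)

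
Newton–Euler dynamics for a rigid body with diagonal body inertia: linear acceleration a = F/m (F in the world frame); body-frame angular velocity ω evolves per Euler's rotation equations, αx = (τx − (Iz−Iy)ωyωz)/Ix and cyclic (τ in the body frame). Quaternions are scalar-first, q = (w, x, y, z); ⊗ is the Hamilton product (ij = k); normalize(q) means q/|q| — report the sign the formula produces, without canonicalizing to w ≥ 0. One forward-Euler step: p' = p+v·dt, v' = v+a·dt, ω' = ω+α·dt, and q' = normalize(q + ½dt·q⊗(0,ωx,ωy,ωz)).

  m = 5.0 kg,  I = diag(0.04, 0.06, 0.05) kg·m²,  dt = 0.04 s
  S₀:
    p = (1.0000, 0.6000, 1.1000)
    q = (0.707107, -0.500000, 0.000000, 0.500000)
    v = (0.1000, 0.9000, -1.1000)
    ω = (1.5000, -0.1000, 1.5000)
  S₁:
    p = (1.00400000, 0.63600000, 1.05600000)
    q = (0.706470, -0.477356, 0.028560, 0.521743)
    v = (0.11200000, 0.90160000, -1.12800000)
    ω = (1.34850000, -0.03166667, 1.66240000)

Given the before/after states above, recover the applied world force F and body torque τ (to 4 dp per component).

F = (1.5000, 0.2000, -3.5000)
τ = (-0.1500, 0.0800, 0.2000)

rate change Δω = (-0.15150000, 0.06833333, 0.16240000)
precession coupling = (0.0015, -0.0225, -0.0030)
I·α + gyro = (-0.1500, 0.0800, 0.2000)
velocity change Δv = (0.01200000, 0.00160000, -0.02800000)
applied force F = (1.5000, 0.2000, -3.5000)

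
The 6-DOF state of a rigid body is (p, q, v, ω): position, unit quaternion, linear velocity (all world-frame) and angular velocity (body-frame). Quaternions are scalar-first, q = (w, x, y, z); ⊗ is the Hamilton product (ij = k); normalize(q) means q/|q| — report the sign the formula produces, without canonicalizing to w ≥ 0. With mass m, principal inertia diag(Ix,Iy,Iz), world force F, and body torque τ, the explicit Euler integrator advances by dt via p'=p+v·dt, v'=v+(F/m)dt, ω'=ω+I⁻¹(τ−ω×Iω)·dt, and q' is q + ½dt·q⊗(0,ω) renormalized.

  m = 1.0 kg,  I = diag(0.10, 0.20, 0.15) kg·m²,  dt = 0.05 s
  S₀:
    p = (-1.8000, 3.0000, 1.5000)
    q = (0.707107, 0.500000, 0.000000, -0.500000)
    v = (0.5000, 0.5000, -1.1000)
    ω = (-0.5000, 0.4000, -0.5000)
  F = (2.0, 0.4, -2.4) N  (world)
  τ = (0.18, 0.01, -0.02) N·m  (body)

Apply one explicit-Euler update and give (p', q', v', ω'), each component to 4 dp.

p' = (-1.7750, 3.0250, 1.4450)
q' = (0.7070, 0.4961, 0.0196, -0.5037)
v' = (0.6000, 0.5200, -1.2200)
ω' = (-0.4150, 0.4056, -0.5000)

linear accel F/m = (2.0000, 0.4000, -2.4000)
p + v·dt = (-1.7750, 3.0250, 1.4450)
new velocity v' = (0.6000, 0.5200, -1.2200)
angular accel α = (1.7000, 0.1125, 0.0000)
new body rate ω' = (-0.4150, 0.4056, -0.5000)
2q̇ = q⊗(0,ω) = (0.0000000, -0.1535535, 0.7828428, -0.1535535)
q + ½dt·q⊗(0,ω), renormalized = (0.7070, 0.4961, 0.0196, -0.5037)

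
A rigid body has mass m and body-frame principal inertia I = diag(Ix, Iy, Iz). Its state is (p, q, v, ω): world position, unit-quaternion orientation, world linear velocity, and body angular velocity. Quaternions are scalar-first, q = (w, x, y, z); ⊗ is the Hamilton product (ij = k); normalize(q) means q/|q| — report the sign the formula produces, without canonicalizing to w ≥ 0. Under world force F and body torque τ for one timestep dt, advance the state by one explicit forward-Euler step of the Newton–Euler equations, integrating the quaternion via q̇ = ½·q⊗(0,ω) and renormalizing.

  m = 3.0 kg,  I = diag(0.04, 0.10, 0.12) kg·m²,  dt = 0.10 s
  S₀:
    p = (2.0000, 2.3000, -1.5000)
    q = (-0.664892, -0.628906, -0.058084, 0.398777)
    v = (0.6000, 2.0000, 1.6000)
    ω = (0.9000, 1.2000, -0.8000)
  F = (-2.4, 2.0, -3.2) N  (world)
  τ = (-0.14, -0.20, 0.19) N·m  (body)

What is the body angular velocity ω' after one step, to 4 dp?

ω' = (0.5980, 0.9424, -0.6957)

α = I⁻¹(τ − ω×Iω) = (-3.0200, -2.5760, 1.0433)
ω + α·dt = (0.5980, 0.9424, -0.6957)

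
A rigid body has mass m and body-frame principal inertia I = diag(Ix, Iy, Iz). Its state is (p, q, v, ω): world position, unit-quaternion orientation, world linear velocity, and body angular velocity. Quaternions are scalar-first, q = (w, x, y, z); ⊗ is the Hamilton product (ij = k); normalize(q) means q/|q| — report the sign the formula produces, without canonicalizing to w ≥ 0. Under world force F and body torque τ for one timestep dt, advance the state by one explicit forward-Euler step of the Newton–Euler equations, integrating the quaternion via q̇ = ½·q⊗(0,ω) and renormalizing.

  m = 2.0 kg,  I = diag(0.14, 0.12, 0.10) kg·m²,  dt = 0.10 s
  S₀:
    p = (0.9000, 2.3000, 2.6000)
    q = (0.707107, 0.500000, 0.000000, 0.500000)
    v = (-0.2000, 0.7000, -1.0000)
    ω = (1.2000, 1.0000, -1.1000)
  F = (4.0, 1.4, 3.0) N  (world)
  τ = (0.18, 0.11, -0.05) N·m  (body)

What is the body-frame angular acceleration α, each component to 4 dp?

α = (1.1286, 1.3567, -0.2600)

precession coupling ω×(Iω) = (0.0220, -0.0528, -0.0240)
(τ − ω×Iω)/I = (1.1286, 1.3567, -0.2600)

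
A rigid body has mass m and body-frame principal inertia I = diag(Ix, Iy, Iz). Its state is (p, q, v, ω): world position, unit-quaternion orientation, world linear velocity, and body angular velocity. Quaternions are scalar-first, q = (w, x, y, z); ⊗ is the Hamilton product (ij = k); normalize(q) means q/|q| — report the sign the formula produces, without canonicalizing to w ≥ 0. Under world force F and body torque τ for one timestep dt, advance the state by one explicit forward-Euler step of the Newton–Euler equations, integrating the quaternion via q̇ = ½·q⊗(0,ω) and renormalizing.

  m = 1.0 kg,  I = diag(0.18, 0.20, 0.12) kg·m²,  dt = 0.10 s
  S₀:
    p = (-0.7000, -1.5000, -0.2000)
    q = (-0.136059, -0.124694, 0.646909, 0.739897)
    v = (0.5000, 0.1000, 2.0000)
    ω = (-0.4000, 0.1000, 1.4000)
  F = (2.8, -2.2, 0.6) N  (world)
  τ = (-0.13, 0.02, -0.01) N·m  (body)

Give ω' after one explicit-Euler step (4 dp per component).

angular accel α = (-0.6600, 0.2680, -0.0767)
ω' = ω + α·dt = (-0.4660, 0.1268, 1.3923)

ω' = (-0.4660, 0.1268, 1.3923)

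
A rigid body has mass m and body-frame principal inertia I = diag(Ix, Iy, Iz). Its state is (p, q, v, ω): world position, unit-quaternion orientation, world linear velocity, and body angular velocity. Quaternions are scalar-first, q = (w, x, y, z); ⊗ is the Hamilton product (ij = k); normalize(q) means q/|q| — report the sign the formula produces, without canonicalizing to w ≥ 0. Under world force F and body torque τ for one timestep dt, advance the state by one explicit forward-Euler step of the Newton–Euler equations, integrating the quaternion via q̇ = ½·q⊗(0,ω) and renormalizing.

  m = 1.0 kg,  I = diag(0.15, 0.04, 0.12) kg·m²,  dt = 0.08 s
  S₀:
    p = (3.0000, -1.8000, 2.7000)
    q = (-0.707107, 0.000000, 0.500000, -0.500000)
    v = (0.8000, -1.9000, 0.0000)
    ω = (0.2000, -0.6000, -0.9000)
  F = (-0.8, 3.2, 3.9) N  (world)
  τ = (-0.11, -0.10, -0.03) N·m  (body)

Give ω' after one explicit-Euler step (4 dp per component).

ω×(Iω) gyroscopic = (0.0432, -0.0054, 0.0132)
(τ − ω×Iω)/I = (-1.0213, -2.3650, -0.3600)
ω' = ω + α·dt = (0.1183, -0.7892, -0.9288)

ω' = (0.1183, -0.7892, -0.9288)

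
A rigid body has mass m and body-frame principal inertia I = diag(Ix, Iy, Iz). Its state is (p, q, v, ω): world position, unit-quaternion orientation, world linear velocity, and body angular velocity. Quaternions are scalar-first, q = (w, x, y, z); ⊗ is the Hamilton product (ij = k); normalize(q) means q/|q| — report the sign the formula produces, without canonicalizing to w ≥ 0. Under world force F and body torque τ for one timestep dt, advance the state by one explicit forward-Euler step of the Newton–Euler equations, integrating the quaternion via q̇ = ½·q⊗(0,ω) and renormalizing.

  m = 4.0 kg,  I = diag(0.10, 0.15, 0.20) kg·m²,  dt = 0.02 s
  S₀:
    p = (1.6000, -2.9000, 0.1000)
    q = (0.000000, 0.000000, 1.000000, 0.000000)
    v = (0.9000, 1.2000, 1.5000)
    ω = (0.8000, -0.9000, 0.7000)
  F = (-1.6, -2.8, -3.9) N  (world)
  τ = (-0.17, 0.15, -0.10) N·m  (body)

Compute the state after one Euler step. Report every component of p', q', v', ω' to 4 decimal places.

p' = p + v·dt = (1.6180, -2.8760, 0.1300)
new velocity v' = (0.8920, 1.1860, 1.4805)
ω×(Iω) gyroscopic = (-0.0315, -0.0560, -0.0360)
angular accel α = (-1.3850, 1.3733, -0.3200)
ω + α·dt = (0.7723, -0.8725, 0.6936)
2q̇ = q⊗(0,ω) = (0.9000000, 0.7000000, 0.0000000, -0.8000000)
updated quaternion q' = (0.0090, 0.0070, 0.9999, -0.0080)

p' = (1.6180, -2.8760, 0.1300)
q' = (0.0090, 0.0070, 0.9999, -0.0080)
v' = (0.8920, 1.1860, 1.4805)
ω' = (0.7723, -0.8725, 0.6936)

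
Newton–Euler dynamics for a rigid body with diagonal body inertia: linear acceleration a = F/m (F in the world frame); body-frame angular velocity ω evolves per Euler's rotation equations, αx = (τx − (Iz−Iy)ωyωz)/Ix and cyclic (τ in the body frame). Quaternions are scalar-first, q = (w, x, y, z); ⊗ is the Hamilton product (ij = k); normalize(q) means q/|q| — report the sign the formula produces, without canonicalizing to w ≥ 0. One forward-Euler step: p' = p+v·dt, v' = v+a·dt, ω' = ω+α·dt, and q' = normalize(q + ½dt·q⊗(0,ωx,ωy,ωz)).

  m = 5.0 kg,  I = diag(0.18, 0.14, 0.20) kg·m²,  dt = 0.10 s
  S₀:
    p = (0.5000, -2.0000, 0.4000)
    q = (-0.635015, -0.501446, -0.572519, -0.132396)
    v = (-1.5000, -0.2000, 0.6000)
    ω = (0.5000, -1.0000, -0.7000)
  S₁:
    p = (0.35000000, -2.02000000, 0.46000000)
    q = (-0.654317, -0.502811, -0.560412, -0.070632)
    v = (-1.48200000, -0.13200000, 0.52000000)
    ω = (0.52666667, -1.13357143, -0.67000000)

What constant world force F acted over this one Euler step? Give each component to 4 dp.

velocity change Δv = (0.01800000, 0.06800000, -0.08000000)
applied force F = (0.9000, 3.4000, -4.0000)

F = (0.9000, 3.4000, -4.0000)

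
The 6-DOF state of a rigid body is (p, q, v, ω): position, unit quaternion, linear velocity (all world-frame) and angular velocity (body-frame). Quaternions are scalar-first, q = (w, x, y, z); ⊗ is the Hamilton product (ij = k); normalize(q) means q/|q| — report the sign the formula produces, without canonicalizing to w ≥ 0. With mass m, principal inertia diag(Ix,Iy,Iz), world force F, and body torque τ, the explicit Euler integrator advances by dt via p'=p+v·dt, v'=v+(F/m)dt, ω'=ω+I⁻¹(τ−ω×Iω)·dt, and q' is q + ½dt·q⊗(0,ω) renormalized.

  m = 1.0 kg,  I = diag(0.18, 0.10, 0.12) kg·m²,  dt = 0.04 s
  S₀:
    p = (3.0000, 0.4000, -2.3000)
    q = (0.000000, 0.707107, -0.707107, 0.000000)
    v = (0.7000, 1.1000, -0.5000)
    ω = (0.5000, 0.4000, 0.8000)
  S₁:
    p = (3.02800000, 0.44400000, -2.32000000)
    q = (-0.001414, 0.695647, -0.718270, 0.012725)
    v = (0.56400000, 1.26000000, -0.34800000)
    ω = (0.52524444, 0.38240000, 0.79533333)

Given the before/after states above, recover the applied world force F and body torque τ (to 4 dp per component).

v₁ − v₀ = (-0.13600000, 0.16000000, 0.15200000)
F = m·Δv/dt = (-3.4000, 4.0000, 3.8000)
rate change Δω = (0.02524444, -0.01760000, -0.00466667)
τ = I·(Δω/dt) + ω₀×(Iω₀) = (0.1200, -0.0200, -0.0300)

F = (-3.4000, 4.0000, 3.8000)
τ = (0.1200, -0.0200, -0.0300)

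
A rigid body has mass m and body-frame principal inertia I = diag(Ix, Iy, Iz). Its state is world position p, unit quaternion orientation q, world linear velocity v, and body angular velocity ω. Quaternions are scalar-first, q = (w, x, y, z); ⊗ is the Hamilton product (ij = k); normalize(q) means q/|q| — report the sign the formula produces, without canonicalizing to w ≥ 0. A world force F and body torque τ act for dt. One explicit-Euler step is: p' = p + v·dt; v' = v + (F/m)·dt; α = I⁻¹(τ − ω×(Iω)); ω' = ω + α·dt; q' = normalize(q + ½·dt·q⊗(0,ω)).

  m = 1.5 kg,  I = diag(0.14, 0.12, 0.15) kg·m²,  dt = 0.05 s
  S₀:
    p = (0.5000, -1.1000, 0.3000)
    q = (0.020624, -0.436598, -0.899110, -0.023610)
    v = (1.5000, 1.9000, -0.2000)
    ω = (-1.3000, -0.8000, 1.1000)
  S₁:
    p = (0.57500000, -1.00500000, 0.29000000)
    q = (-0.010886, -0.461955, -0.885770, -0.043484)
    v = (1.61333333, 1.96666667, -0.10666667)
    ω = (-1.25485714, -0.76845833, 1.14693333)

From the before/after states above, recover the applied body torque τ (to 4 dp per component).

τ = (0.1000, 0.0900, 0.1200)

Δω = ω₁−ω₀ = (0.04514286, 0.03154167, 0.04693333)
τ = I·(Δω/dt) + ω₀×(Iω₀) = (0.1000, 0.0900, 0.1200)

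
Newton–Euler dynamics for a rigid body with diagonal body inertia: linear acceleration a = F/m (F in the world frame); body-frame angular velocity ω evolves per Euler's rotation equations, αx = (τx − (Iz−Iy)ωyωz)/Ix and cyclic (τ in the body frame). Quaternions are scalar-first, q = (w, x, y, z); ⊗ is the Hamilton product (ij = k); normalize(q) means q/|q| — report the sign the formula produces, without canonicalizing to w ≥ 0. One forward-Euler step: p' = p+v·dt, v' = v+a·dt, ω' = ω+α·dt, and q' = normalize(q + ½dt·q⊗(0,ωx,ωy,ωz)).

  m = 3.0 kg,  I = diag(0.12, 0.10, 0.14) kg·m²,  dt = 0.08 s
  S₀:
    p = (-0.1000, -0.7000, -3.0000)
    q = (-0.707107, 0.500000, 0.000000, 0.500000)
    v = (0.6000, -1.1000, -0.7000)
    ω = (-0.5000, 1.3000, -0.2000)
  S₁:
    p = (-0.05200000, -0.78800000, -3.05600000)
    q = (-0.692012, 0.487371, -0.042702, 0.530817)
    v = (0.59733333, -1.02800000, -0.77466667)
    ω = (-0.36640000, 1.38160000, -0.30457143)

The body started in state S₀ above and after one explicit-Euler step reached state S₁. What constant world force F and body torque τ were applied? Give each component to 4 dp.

v₁ − v₀ = (-0.00266667, 0.07200000, -0.07466667)
m·(v₁−v₀)/dt = (-0.1000, 2.7000, -2.8000)
rate change Δω = (0.13360000, 0.08160000, -0.10457143)
precession coupling = (-0.0104, -0.0020, 0.0130)
τ = I·(Δω/dt) + ω₀×(Iω₀) = (0.1900, 0.1000, -0.1700)

F = (-0.1000, 2.7000, -2.8000)
τ = (0.1900, 0.1000, -0.1700)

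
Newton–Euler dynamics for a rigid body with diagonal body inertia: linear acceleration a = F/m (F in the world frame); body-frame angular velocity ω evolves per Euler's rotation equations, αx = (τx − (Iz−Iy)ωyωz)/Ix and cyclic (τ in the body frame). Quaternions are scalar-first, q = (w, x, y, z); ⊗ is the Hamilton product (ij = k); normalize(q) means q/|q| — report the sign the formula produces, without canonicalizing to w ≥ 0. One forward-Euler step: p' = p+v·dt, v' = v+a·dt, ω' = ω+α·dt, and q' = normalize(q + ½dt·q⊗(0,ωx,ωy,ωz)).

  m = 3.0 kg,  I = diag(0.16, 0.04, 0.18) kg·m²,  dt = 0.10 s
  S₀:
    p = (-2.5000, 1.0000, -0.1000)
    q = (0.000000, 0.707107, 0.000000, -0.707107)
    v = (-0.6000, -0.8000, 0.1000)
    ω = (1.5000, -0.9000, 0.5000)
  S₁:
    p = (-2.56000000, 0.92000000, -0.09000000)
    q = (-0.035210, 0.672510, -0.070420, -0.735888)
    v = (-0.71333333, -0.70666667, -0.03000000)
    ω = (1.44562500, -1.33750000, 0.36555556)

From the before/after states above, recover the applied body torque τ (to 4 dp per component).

rate change Δω = (-0.05437500, -0.43750000, -0.13444444)
precession coupling = (-0.0630, -0.0150, 0.1620)
applied torque τ = (-0.1500, -0.1900, -0.0800)

τ = (-0.1500, -0.1900, -0.0800)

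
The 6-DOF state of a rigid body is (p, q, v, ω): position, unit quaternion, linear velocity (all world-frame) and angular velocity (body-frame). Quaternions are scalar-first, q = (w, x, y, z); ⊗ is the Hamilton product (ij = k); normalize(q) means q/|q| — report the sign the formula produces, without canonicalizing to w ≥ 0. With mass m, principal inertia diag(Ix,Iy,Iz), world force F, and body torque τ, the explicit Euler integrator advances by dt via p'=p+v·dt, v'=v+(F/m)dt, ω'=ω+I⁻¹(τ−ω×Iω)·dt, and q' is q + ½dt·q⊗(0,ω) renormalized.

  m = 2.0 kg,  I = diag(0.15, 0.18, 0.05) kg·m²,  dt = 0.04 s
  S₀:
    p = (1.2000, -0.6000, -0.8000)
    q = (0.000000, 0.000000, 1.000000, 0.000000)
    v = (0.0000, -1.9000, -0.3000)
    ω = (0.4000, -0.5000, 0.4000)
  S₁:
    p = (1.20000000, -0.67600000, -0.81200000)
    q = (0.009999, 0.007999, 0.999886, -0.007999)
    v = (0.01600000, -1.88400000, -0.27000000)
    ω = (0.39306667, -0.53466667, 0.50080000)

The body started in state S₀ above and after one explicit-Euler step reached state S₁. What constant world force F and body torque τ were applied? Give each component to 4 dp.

v₁ − v₀ = (0.01600000, 0.01600000, 0.03000000)
F = m·Δv/dt = (0.8000, 0.8000, 1.5000)
Δω = ω₁−ω₀ = (-0.00693333, -0.03466667, 0.10080000)
τ = I·(Δω/dt) + ω₀×(Iω₀) = (0.0000, -0.1400, 0.1200)

F = (0.8000, 0.8000, 1.5000)
τ = (0.0000, -0.1400, 0.1200)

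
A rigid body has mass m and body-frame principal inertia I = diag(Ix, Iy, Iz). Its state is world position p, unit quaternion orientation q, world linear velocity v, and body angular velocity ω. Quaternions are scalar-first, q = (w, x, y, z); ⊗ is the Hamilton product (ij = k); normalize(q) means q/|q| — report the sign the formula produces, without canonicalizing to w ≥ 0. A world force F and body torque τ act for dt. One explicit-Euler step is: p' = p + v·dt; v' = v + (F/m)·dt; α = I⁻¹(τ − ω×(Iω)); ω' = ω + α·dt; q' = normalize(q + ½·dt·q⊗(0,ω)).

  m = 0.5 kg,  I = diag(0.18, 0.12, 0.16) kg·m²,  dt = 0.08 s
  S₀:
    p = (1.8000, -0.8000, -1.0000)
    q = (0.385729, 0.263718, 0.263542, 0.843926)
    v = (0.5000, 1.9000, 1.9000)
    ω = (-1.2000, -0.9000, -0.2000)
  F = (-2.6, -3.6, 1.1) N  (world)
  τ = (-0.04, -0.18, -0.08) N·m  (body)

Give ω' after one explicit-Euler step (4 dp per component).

(τ − ω×Iω)/I = (-0.2622, -1.5400, -0.0950)
ω' = ω + α·dt = (-1.2210, -1.0232, -0.2076)

ω' = (-1.2210, -1.0232, -0.2076)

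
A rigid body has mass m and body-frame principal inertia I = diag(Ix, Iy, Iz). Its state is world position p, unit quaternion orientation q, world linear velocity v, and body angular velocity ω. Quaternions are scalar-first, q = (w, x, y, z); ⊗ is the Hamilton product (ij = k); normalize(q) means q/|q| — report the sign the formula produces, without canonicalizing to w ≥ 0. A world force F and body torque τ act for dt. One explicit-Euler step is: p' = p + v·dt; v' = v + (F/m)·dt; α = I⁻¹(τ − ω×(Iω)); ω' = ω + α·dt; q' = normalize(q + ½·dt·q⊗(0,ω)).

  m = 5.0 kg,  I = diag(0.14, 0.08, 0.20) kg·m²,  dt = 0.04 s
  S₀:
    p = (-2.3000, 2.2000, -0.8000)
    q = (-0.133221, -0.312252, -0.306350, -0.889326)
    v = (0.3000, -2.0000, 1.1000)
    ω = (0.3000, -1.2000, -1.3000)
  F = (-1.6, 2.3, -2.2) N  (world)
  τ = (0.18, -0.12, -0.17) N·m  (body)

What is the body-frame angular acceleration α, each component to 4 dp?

gyro term ω×Iω = (0.1872, 0.0234, 0.0216)
angular accel α = (-0.0514, -1.7925, -0.9580)

α = (-0.0514, -1.7925, -0.9580)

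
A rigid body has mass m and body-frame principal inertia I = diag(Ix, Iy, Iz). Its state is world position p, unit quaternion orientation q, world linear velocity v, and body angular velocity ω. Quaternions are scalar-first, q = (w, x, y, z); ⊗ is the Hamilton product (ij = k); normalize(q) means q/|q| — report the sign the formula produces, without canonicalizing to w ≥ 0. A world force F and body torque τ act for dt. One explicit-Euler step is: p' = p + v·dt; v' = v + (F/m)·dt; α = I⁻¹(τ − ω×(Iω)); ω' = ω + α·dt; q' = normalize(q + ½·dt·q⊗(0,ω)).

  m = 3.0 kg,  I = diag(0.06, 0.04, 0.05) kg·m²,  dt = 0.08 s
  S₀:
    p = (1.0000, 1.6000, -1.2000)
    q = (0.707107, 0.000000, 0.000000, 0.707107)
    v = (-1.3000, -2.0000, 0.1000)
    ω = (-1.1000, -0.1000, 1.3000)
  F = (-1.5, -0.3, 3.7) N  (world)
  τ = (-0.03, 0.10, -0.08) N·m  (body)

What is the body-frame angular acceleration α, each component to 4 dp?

precession coupling ω×(Iω) = (-0.0013, -0.0143, -0.0022)
α = I⁻¹(τ − ω×Iω) = (-0.4783, 2.8575, -1.5560)

α = (-0.4783, 2.8575, -1.5560)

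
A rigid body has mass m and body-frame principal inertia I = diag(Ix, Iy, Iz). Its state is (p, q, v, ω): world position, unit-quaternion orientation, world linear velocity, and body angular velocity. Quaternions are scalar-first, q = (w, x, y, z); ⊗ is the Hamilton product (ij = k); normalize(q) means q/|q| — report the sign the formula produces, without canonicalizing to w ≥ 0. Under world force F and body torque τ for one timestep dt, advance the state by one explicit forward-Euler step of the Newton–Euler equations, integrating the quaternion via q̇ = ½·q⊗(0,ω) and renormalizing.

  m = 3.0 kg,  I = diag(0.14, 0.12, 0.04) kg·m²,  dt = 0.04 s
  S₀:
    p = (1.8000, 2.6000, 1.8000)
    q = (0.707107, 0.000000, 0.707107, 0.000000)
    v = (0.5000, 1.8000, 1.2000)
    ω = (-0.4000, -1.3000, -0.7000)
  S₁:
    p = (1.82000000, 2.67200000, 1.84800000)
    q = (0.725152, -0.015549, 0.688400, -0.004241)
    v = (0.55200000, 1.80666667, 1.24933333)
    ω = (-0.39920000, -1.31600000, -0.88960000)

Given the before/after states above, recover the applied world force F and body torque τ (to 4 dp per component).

F = (3.9000, 0.5000, 3.7000)
τ = (-0.0700, -0.0200, -0.2000)

Δv = v₁−v₀ = (0.05200000, 0.00666667, 0.04933333)
F = m·Δv/dt = (3.9000, 0.5000, 3.7000)
Δω = ω₁−ω₀ = (0.00080000, -0.01600000, -0.18960000)
gyro term ω₀×Iω₀ = (-0.0728, 0.0280, -0.0104)
applied torque τ = (-0.0700, -0.0200, -0.2000)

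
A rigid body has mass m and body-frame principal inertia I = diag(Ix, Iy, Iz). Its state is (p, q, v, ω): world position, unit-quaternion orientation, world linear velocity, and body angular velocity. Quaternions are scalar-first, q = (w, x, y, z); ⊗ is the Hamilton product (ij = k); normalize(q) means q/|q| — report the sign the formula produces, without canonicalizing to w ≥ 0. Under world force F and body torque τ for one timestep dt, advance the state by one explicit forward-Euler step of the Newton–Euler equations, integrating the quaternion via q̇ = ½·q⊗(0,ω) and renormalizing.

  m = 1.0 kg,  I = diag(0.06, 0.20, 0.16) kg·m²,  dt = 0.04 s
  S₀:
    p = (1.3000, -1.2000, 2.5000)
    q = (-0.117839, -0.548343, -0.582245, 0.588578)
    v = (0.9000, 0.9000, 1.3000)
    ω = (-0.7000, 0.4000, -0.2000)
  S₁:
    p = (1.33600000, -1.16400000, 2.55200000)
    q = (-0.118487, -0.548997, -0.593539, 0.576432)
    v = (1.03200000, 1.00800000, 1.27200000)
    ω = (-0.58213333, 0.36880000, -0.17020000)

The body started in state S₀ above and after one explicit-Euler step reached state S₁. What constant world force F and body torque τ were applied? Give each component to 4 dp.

F = (3.3000, 2.7000, -0.7000)
τ = (0.1800, -0.1700, 0.0800)

v₁ − v₀ = (0.13200000, 0.10800000, -0.02800000)
m·(v₁−v₀)/dt = (3.3000, 2.7000, -0.7000)
Δω = ω₁−ω₀ = (0.11786667, -0.03120000, 0.02980000)
I·α + gyro = (0.1800, -0.1700, 0.0800)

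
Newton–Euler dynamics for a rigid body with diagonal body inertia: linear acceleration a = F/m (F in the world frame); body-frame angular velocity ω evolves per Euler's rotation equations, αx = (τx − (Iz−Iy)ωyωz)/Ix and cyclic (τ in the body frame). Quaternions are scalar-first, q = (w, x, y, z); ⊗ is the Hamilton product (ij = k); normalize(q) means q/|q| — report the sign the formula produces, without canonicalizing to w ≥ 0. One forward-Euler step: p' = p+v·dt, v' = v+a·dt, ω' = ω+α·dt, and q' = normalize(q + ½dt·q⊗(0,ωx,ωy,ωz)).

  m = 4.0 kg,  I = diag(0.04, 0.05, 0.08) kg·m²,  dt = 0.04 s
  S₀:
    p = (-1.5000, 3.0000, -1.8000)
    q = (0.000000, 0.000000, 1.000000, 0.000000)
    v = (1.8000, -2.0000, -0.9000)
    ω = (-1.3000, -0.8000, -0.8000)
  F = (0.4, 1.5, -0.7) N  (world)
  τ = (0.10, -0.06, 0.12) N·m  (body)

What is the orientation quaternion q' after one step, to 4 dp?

q' = (0.0160, -0.0160, 0.9994, 0.0260)

2q̇ = q⊗(0,ω) = (0.8000000, -0.8000000, 0.0000000, 1.3000000)
q + ½dt·q⊗(0,ω), renormalized = (0.0160, -0.0160, 0.9994, 0.0260)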